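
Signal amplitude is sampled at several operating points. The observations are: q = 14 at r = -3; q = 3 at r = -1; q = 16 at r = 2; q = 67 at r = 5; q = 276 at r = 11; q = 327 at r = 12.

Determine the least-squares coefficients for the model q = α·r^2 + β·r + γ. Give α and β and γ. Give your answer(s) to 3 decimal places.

α = 2.036, β = 2.484, γ = 3.230

The normal system XᵀX·[α, β, γ]ᵀ = Xᵀq is [[36100, 3164, 304]; [3164, 304, 26]; [304, 26, 6]]·[α, β, γ]ᵀ = [82352, 7282, 703]ᵀ.
Solving the 3×3 system (Gaussian elimination) gives α = 93315/45826, β = 113843/45826, γ = 74000/22913.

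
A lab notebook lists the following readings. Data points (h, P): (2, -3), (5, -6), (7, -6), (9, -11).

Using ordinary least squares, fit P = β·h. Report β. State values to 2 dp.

The normal system XᵀX·[β]ᵀ = XᵀP is [[159]]·[β]ᵀ = [-177]ᵀ.
Hence β = -177 / 159 ≈ -1.11321.

β = -1.11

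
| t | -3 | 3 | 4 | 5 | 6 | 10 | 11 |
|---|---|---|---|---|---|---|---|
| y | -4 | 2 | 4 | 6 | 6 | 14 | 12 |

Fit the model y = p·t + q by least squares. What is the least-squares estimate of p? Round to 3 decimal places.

p = 1.271

With design matrix X, XᵀX = [[316, 36]; [36, 7]] and Xᵀy = [372, 40]ᵀ.
Eliminating q: 7·(row 1) − 36·(row 2) gives 916·p = 7·372 − 36·40 = 1164, so p = 291/229.
Then q = (40 − 36·(291/229))/7 = -188/229.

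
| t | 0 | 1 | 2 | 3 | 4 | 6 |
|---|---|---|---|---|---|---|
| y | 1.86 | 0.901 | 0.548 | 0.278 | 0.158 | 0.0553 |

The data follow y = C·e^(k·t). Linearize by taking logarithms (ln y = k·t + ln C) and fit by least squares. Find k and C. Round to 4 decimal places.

Taking logs, ln y = k·t + ln C, so regress ln y on t.
Σt = 16.0000, Σ(t)² = 66.0000, Σln y = -6.1054, Σt·ln y = -29.8981.
Equations: 66.0000·k + 16.0000·ln C = -29.8981;  16.0000·k + 6·ln C = -6.1054.
Slope k = (n·Σt·ln y − Σt·Σln y)/(n·Σ(t)² − (Σt)²) = (6·-29.8981 − 16.0000·-6.1054)/140.0000 = -0.58359; ln C = (Σln y − k·Σt)/n = 0.53866, so C = exp(0.53866) = 1.71370.

k = -0.5836, C = 1.7137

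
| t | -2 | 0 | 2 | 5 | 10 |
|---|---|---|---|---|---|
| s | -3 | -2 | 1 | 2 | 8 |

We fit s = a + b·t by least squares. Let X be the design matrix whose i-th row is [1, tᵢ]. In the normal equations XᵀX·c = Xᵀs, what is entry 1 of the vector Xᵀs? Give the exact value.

6

Entry 1 ↔ basis 1, so (Xᵀs)_{1} = Σᵢ sᵢ = (1)·(-3) + (1)·(-2) + (1)·(1) + (1)·(2) + (1)·(8) = 6.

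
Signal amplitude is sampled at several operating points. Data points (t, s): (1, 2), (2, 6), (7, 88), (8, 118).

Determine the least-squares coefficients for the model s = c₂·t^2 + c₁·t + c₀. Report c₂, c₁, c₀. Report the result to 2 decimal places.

c₂ = 2.17, c₁ = -2.99, c₀ = 3.02

Entries of AᵀA: Σt^2·t^2 = 6514, Σt^2·t = 864, Σt^2 = 118, Σt·t = 118, Σt = 18, Σ1 = 4.
For Aᵀs: Σt^2·s = 11890, Σt·s = 1574, Σs = 214.
Solving the 3×3 system (Gaussian elimination) gives c₂ = 13/6, c₁ = -221/74, c₀ = 671/222.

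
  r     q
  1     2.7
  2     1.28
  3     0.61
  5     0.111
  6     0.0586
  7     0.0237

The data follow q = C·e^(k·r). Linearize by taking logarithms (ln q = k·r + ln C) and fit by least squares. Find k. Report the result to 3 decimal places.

With ln qᵢ as the transformed response and rᵢ as the regressor:
Σr = 24.0000, Σ(r)² = 124.0000, Σln q = -8.0317, Σr·ln q = -54.2051.
Equations: 124.0000·k + 24.0000·ln C = -54.2051;  24.0000·k + 6·ln C = -8.0317.
Solving (det = 168.0000): k = -0.78851, ln C = 1.81542.

k = -0.789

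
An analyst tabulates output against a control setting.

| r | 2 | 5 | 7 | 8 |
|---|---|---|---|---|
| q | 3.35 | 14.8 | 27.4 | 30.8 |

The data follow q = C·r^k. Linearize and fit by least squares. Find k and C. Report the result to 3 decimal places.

k = 1.631, C = 1.084

Taking logs, ln q = k·ln r + ln C, so regress ln q on ln r.
Over the data: Σln r = 6.3279, Σ(ln r)² = 11.1814, Σln q = 10.6416, Σln r·ln q = 18.7442.
Normal system: [[11.1814, 6.3279]; [6.3279, 4]]·[k, ln C]ᵀ = [18.7442, 10.6416]ᵀ.
Slope k = (n·Σln r·ln q − Σln r·Σln q)/(n·Σ(ln r)² − (Σln r)²) = (4·18.7442 − 6.3279·10.6416)/4.6828 = 1.63087; ln C = (Σln q − k·Σln r)/n = 0.08040, so C = exp(0.08040) = 1.08372.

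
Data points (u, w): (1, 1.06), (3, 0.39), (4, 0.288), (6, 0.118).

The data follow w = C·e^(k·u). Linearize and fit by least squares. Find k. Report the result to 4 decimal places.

Linearized form: ln w = k·u + ln C. From the 4 transformed points,
Σu = 14.0000, Σ(u)² = 62.0000, Σln w = -4.2652, Σu·ln w = -20.5682.
Equations: 62.0000·k + 14.0000·ln C = -20.5682;  14.0000·k + 4·ln C = -4.2652.
Slope k = (n·Σu·ln w − Σu·Σln w)/(n·Σ(u)² − (Σu)²) = (4·-20.5682 − 14.0000·-4.2652)/52.0000 = -0.43384; ln C = (Σln w − k·Σu)/n = 0.45214.

k = -0.4338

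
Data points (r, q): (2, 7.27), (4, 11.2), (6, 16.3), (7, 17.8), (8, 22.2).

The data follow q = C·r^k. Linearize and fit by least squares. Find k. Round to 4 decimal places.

k = 0.7784

With ln qᵢ as the transformed response and ln rᵢ as the regressor:
Sums: Σln r = 7.8966, Σ(ln r)² = 13.7233, Σln q = 13.1701, Σln r·ln q = 21.7744.
Normal system: [[13.7233, 7.8966]; [7.8966, 5]]·[k, ln C]ᵀ = [21.7744, 13.1701]ᵀ.
Δ = 13.7233·5 − (7.8966)² = 6.2610; k = (21.7744·5 − 7.8966·13.1701)/6.2610 = 0.77839, ln C = (13.7233·13.1701 − 7.8966·21.7744)/6.2610 = 1.40470.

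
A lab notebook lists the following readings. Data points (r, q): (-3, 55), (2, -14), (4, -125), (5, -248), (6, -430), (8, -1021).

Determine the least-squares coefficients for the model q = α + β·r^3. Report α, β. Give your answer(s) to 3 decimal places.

α = 1.819, β = -1.998

Compute the Gram sums: Σ1 = 6, Σr^3 = 898, Σr^3·r^3 = 329314.
For Xᵀq: Σq = -1783, Σr^3·q = -656229.
XᵀX·[α, β]ᵀ = Xᵀq becomes [[6, 898]; [898, 329314]]·[α, β]ᵀ = [-1783, -656229]ᵀ.
Eliminating β: 329314·(row 1) − 898·(row 2) gives 1169480·α = 329314·(-1783) − 898·(-656229) = 2126780, so α = 106339/58474.
Then β = ((-656229) − 898·(106339/58474))/329314 = -58406/29237.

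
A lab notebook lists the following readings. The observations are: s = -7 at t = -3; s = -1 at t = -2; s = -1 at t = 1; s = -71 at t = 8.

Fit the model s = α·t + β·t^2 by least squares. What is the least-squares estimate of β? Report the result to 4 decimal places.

Normal-equation sums: Σt·t = 78, Σt·t^2 = 478, Σt^2·t^2 = 4194.
Moment sums: Σt·s = -546, Σt^2·s = -4612.
So XᵀX·[α, β]ᵀ = Xᵀs: [[78, 478]; [478, 4194]]·[α, β]ᵀ = [-546, -4612]ᵀ.
Eliminating β: 4194·(row 1) − 478·(row 2) gives 98648·α = 4194·(-546) − 478·(-4612) = -85388, so α = -21347/24662.
Then β = ((-4612) − 478·(-21347/24662))/4194 = -24687/24662.

β = -1.0010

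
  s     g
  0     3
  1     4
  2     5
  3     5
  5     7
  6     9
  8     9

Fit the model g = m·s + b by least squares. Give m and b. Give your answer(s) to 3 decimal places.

m = 0.805, b = 3.126

Entries of MᵀM: Σs·s = 139, Σs = 25, Σ1 = 7.
For Mᵀg: Σs·g = 190, Σg = 42.
Normal equations: [[139, 25]; [25, 7]]·[m, b]ᵀ = [190, 42]ᵀ.
Determinant 139·7 − 25² = 348.
m = (190·7 − 25·42)/348 = 70/87; b = (139·42 − 25·190)/348 = 272/87.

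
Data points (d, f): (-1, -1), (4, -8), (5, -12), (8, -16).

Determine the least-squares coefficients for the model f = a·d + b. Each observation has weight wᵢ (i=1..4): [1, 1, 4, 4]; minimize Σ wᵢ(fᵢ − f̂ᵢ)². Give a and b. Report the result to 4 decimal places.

Normal-equation sums: Σwᵢ·d·d = 373, Σwᵢ·d = 55, Σwᵢ·1 = 10.
And Σwᵢ·d·f = -783, Σwᵢ·f = -121.
Normal equations: [[373, 55]; [55, 10]]·[a, b]ᵀ = [-783, -121]ᵀ.
det = 373·10 − 55² = 705.
a = ((-783)·10 − 55·(-121))/705 = -5/3; b = (373·(-121) − 55·(-783))/705 = -44/15.

a = -1.6667, b = -2.9333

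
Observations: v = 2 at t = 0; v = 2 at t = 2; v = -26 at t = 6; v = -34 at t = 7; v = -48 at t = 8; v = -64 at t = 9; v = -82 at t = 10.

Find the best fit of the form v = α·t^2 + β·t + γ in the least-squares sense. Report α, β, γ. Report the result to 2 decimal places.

With design matrix M, MᵀM = [[24370, 2808, 334]; [2808, 334, 42]; [334, 42, 7]] and Mᵀv = [-19050, -2170, -250]ᵀ.
Solving the 3×3 system (Gaussian elimination) gives α = -79235/78969, β = 43885/26323, γ = 15490/7179.

α = -1.00, β = 1.67, γ = 2.16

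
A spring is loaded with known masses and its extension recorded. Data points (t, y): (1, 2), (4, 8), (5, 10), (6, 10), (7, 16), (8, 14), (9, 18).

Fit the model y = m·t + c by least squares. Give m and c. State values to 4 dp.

Normal-equation sums: Σt·t = 272, Σt = 40, Σ1 = 7.
And Σt·y = 530, Σy = 78.
Determinant 272·7 − 40² = 304.
m = (530·7 − 40·78)/304 = 295/152; c = (272·78 − 40·530)/304 = 1/19.

m = 1.9408, c = 0.0526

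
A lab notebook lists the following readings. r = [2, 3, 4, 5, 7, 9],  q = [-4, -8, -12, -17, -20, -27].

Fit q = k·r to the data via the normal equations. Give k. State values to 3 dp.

k = -2.978

With design matrix X, XᵀX = [[184]] and Xᵀq = [-548]ᵀ.
k = (-548)/184 = -2.97826.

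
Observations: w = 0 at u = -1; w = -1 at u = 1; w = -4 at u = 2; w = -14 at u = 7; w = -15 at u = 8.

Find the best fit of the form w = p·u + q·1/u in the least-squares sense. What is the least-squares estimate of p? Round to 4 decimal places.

p = -1.9615

Compute the Gram sums: Σu·u = 119, Σu·1/u = 5, Σ1/u·1/u = 7169/3136.
Right-hand side: Σu·w = -227, Σ1/u·w = -55/8.
Normal equations: [[119, 5]; [5, 7169/3136]]·[p, q]ᵀ = [-227, -55/8]ᵀ.
Eliminating q: (7169/3136)·(row 1) − 5·(row 2) gives (110673/448)·p = (7169/3136)·(-227) − 5·(-55/8) = -1519563/3136, so p = -506521/258237.
Then q = ((-55/8) − 5·(-506521/258237))/(7169/3136) = 47320/36891.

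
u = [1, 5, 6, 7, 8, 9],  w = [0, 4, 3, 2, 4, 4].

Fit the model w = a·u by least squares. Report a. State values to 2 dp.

From the data, Σu·u = 256.
For Mᵀw: Σu·w = 120.
Hence a = 120 / 256 ≈ 0.46875.

a = 0.47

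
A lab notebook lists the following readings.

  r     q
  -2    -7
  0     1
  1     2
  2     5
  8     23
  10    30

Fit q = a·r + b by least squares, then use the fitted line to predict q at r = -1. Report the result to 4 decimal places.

The normal system MᵀM·[a, b]ᵀ = Mᵀq is [[173, 19]; [19, 6]]·[a, b]ᵀ = [510, 54]ᵀ.
Determinant 173·6 − 19² = 677.
a = (510·6 − 19·54)/677 = 2034/677; b = (173·54 − 19·510)/677 = -348/677.
At r = -1: q̂ = (2034/677)·(-1) + (-348/677)·(1) = -2382/677.

q̂ = -3.5185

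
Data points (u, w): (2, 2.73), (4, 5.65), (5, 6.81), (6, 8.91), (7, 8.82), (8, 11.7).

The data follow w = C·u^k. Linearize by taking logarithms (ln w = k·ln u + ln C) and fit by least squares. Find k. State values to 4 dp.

k = 1.0127

Linearized form: ln w = k·ln u + ln C. From the 6 transformed points,
Σln u = 9.5060, Σ(ln u)² = 16.3136, Σln w = 11.4781, Σln u·ln w = 19.4540.
Normal system: [[16.3136, 9.5060]; [9.5060, 6]]·[k, ln C]ᵀ = [19.4540, 11.4781]ᵀ.
Δ = 16.3136·6 − (9.5060)² = 7.5177; k = (19.4540·6 − 9.5060·11.4781)/7.5177 = 1.01266, ln C = (16.3136·11.4781 − 9.5060·19.4540)/7.5177 = 0.30863.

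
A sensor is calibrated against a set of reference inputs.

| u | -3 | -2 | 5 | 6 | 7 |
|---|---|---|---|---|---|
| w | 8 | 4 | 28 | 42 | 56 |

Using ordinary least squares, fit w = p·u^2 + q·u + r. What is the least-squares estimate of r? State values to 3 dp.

Forming AᵀA = [[4419, 649, 123]; [649, 123, 13]; [123, 13, 5]] and Aᵀw = [5044, 752, 138]ᵀ gives AᵀA·[p, q, r]ᵀ = Aᵀw.
Inverting the 3×3 Gram matrix, [p, q, r]ᵀ = [5521/4969, 1528/4969, -2645/4969]ᵀ.

r = -0.532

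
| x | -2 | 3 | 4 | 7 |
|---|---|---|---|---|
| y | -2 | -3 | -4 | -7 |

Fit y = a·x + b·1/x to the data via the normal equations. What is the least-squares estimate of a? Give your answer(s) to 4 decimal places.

With design matrix M, MᵀM = [[78, 4]; [4, 3133/7056]] and Mᵀy = [-70, -2]ᵀ.
Eliminating b: (3133/7056)·(row 1) − 4·(row 2) gives (21913/1176)·a = (3133/7056)·(-70) − 4·(-2) = -11633/504, so a = -81431/65739.
Then b = ((-2) − 4·(-81431/65739))/(3133/7056) = 145824/21913.

a = -1.2387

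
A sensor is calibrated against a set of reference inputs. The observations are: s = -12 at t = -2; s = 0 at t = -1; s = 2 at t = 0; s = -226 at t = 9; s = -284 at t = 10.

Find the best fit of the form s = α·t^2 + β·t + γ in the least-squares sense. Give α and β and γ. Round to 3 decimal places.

α = -3.021, β = 1.570, γ = 3.345

Normal-equation sums: Σt^2·t^2 = 16578, Σt^2·t = 1720, Σt^2 = 186, Σt·t = 186, Σt = 16, Σ1 = 5.
For Xᵀs: Σt^2·s = -46754, Σt·s = -4850, Σs = -520.
Row-reducing yields α = -19867/6577, β = 10327/6577, γ = 21998/6577.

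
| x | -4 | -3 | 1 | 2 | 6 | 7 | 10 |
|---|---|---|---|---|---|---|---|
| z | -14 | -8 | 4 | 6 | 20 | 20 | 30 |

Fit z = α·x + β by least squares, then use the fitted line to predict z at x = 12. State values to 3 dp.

With design matrix A, AᵀA = [[215, 19]; [19, 7]] and Aᵀz = [656, 58]ᵀ.
Determinant 215·7 − 19² = 1144.
α = (656·7 − 19·58)/1144 = 1745/572; β = (215·58 − 19·656)/1144 = 3/572.
At x = 12: ẑ = (1745/572)·(12) + (3/572)·(1) = 1611/44.

ẑ = 36.614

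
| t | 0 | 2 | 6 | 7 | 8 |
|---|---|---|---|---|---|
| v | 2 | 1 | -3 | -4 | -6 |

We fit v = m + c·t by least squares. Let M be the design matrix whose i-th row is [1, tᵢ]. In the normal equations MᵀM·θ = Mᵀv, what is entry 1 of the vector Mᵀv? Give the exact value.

-10

Entry 1 ↔ basis 1, so (Mᵀv)_{1} = Σᵢ vᵢ = (1)·(2) + (1)·(1) + (1)·(-3) + (1)·(-4) + (1)·(-6) = -10.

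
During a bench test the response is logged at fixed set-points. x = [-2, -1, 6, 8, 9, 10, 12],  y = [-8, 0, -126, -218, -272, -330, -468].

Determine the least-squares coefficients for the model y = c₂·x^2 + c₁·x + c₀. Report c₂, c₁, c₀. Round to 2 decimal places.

c₂ = -2.99, c₁ = -3.04, c₀ = -1.12

The normal system MᵀM·[c₂, c₁, c₀]ᵀ = Mᵀy is [[42706, 4176, 430]; [4176, 430, 42]; [430, 42, 7]]·[c₂, c₁, c₀]ᵀ = [-140944, -13848, -1422]ᵀ.
Row-reducing yields c₂ = -1846498/617241, c₁ = -625922/205747, c₀ = -693770/617241.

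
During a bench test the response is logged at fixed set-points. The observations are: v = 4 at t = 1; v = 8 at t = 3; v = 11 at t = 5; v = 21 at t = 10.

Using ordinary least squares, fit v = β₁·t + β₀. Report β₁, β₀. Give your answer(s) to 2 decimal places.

β₁ = 1.88, β₀ = 2.08

Normal-equation sums: Σt·t = 135, Σt = 19, Σ1 = 4.
Right-hand side: Σt·v = 293, Σv = 44.
MᵀM·[β₁, β₀]ᵀ = Mᵀv becomes [[135, 19]; [19, 4]]·[β₁, β₀]ᵀ = [293, 44]ᵀ.
Δ = 135·4 − 19² = 179.
β₁ = (293·4 − 19·44)/179 = 336/179; β₀ = (135·44 − 19·293)/179 = 373/179.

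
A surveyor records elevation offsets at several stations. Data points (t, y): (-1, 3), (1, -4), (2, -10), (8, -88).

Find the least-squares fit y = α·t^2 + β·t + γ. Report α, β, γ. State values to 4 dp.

Compute the Gram sums: Σt^2·t^2 = 4114, Σt^2·t = 520, Σt^2 = 70, Σt·t = 70, Σt = 10, Σ1 = 4.
Moment sums: Σt^2·y = -5673, Σt·y = -731, Σy = -99.
Normal equations: [[4114, 520, 70]; [520, 70, 10]; [70, 10, 4]]·[α, β, γ]ᵀ = [-5673, -731, -99]ᵀ.
Inverting the 3×3 Gram matrix, [α, β, γ]ᵀ = [-701/732, -4151/1220, 377/732]ᵀ.

α = -0.9577, β = -3.4025, γ = 0.5150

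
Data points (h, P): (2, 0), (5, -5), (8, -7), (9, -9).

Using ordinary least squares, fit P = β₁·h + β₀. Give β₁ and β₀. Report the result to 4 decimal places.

β₁ = -1.2000, β₀ = 1.9500

Normal-equation sums: Σh·h = 174, Σh = 24, Σ1 = 4.
For AᵀP: Σh·P = -162, ΣP = -21.
Normal equations: [[174, 24]; [24, 4]]·[β₁, β₀]ᵀ = [-162, -21]ᵀ.
Δ = 174·4 − 24² = 120.
β₁ = ((-162)·4 − 24·(-21))/120 = -6/5; β₀ = (174·(-21) − 24·(-162))/120 = 39/20.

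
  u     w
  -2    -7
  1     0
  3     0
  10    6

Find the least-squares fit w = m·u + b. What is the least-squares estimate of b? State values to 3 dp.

b = -3.212

Forming AᵀA = [[114, 12]; [12, 4]] and Aᵀw = [74, -1]ᵀ gives AᵀA·[m, b]ᵀ = Aᵀw.
det = 114·4 − 12² = 312.
m = (74·4 − 12·(-1))/312 = 77/78; b = (114·(-1) − 12·74)/312 = -167/52.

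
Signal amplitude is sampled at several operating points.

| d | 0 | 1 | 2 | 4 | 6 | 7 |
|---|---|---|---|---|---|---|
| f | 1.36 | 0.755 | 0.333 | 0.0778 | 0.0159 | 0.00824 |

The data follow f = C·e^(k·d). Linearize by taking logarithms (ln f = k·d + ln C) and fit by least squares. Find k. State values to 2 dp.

Linearized form: ln f = k·d + ln C. From the 6 transformed points,
Sums: Σd = 20.0000, Σ(d)² = 106.0000, Σln f = -12.5670, Σd·ln f = -71.1346.
Normal system: [[106.0000, 20.0000]; [20.0000, 6]]·[k, ln C]ᵀ = [-71.1346, -12.5670]ᵀ.
Solving (det = 236.0000): k = -0.74351, ln C = 0.38387.

k = -0.74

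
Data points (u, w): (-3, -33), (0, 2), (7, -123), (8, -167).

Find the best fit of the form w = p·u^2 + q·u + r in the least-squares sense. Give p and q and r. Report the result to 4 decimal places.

p = -2.9971, q = 2.9028, r = 2.4518

Normal-equation sums: Σu^2·u^2 = 6578, Σu^2·u = 828, Σu^2 = 122, Σu·u = 122, Σu = 12, Σ1 = 4.
For Aᵀw: Σu^2·w = -17012, Σu·w = -2098, Σw = -321.
So AᵀA·[p, q, r]ᵀ = Aᵀw: [[6578, 828, 122]; [828, 122, 12]; [122, 12, 4]]·[p, q, r]ᵀ = [-17012, -2098, -321]ᵀ.
Row-reducing yields p = -96679/32258, q = 46819/16129, r = 79091/32258.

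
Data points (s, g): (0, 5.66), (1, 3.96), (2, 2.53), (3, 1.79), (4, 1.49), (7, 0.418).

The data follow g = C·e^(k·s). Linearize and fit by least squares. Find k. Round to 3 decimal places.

k = -0.366

Taking logs, ln g = k·s + ln C, so regress ln g on s.
XᵀX = [[79.0000, 17.0000]; [17.0000, 6]], rhs = [0.4685, 4.1466]ᵀ  (here Σs = 17.0000, Σ(s)² = 79.0000, Σln g = 4.1466, Σs·ln g = 0.4685).
Solving (det = 185.0000): k = -0.36584, ln C = 1.72766.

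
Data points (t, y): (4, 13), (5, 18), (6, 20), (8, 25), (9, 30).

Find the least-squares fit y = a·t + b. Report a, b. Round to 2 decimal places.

a = 3.12, b = 1.26

From the data, Σt·t = 222, Σt = 32, Σ1 = 5.
For Xᵀy: Σt·y = 732, Σy = 106.
So XᵀX·[a, b]ᵀ = Xᵀy: [[222, 32]; [32, 5]]·[a, b]ᵀ = [732, 106]ᵀ.
Determinant 222·5 − 32² = 86.
a = (732·5 − 32·106)/86 = 134/43; b = (222·106 − 32·732)/86 = 54/43.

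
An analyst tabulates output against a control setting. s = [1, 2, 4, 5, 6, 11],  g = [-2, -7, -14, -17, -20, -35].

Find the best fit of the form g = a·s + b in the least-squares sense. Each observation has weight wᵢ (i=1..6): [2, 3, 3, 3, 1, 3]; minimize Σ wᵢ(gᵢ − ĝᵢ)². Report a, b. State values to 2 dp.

a = -3.19, b = -0.46

XᵀWX·[a, b]ᵀ = XᵀWg reads: 536·a + 74·b = -1744;  74·a + 15·b = -243.
det = 536·15 − 74² = 2564.
a = ((-1744)·15 − 74·(-243))/2564 = -4089/1282; b = (536·(-243) − 74·(-1744))/2564 = -298/641.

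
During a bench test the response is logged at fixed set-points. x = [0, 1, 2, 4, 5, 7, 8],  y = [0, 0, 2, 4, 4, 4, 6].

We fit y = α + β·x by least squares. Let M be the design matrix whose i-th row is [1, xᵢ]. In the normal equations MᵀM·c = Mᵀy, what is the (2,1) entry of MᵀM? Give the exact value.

Row 2 ↔ basis x, column 1 ↔ basis 1, so (MᵀM)_{2,1} = Σᵢ x = (0)·(1) + (1)·(1) + (2)·(1) + (4)·(1) + (5)·(1) + (7)·(1) + (8)·(1) = 27.

27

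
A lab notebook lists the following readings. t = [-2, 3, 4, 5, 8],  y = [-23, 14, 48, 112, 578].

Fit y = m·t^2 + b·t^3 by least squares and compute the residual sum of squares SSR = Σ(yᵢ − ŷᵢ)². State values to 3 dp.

SSR = 2.146

Normal-equation sums: Σt^2·t^2 = 5074, Σt^2·t^3 = 37128, Σt^3·t^3 = 282658.
Right-hand side: Σt^2·y = 40594, Σt^3·y = 313570.
So MᵀM·[m, b]ᵀ = Mᵀy: [[5074, 37128]; [37128, 282658]]·[m, b]ᵀ = [40594, 313570]ᵀ.
Eliminating b: 282658·(row 1) − 37128·(row 2) gives 55718308·m = 282658·40594 − 37128·313570 = -168008108, so m = -42002027/13929577.
Then b = (313570 − 37128·(-42002027/13929577))/282658 = 20970037/13929577.
Residuals: 15388133/13929577, 6841322/13929577, -1430240/13929577, -11091326/13929577, 2766290/13929577; SSR = 29887037/13929577.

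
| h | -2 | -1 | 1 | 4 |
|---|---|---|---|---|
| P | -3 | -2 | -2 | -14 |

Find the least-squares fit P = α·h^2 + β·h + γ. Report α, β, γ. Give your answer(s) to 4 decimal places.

With design matrix M, MᵀM = [[274, 56, 22]; [56, 22, 2]; [22, 2, 4]] and MᵀP = [-240, -50, -21]ᵀ.
Solving the 3×3 system (Gaussian elimination) gives α = -31/44, β = -49/132, γ = -157/132.

α = -0.7045, β = -0.3712, γ = -1.1894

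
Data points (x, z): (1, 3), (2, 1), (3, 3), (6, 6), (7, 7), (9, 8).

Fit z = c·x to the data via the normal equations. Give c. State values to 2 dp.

Compute the Gram sums: Σx·x = 180.
For Mᵀz: Σx·z = 171.
MᵀM·[c]ᵀ = Mᵀz becomes [[180]]·[c]ᵀ = [171]ᵀ.
Hence c = 171 / 180 ≈ 0.95.

c = 0.95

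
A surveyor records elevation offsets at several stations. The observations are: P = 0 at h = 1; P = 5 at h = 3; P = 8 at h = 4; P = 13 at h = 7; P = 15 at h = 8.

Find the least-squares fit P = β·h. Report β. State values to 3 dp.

β = 1.856

Normal-equation sums: Σh·h = 139.
For MᵀP: Σh·P = 258.
Normal equations: [[139]]·[β]ᵀ = [258]ᵀ.
β = 258/139 = 1.85612.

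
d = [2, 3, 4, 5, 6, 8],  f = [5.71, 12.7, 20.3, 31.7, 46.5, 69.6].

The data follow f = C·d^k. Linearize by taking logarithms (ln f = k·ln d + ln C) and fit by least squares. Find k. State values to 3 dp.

Linearized form: ln f = k·ln d + ln C. From the 6 transformed points,
Σln d = 8.6587, Σ(ln d)² = 13.7340, Σln f = 18.8330, Σln d·ln f = 29.4381.
Equations: 13.7340·k + 8.6587·ln C = 29.4381;  8.6587·k + 6·ln C = 18.8330.
Δ = 13.7340·6 − (8.6587)² = 7.4309; k = (29.4381·6 − 8.6587·18.8330)/7.4309 = 1.82479, ln C = (13.7340·18.8330 − 8.6587·29.4381)/7.4309 = 0.50545.

k = 1.825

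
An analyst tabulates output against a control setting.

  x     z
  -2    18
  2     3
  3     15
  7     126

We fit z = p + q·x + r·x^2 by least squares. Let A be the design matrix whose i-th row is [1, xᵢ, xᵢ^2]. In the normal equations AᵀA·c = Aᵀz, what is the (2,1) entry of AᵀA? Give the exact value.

10

Row 2 ↔ basis x, column 1 ↔ basis 1, so (AᵀA)_{2,1} = Σᵢ x = (-2)·(1) + (2)·(1) + (3)·(1) + (7)·(1) = 10.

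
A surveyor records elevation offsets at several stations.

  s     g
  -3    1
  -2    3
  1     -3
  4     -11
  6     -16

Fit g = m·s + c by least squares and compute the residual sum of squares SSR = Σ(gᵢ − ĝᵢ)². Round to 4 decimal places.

With design matrix A, AᵀA = [[66, 6]; [6, 5]] and Aᵀg = [-152, -26]ᵀ.
Eliminating c: 5·(row 1) − 6·(row 2) gives 294·m = 5·(-152) − 6·(-26) = -604, so m = -302/147.
Then c = ((-26) − 6·(-302/147))/5 = -134/49.
Residuals: -17/7, 239/147, 263/147, -1/21, -46/49; SSR = 1856/147.

SSR = 12.6259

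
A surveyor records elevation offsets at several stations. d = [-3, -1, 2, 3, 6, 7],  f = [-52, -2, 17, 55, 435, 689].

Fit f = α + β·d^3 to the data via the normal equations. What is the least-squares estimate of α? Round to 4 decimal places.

α = 1.0671

Sums needed: Σ1 = 6, Σd^3 = 566, Σd^3·d^3 = 165828.
For Mᵀf: Σf = 1142, Σd^3·f = 333314.
Eliminating β: 165828·(row 1) − 566·(row 2) gives 674612·α = 165828·1142 − 566·333314 = 719852, so α = 179963/168653.
Then β = (333314 − 566·(179963/168653))/165828 = 338378/168653.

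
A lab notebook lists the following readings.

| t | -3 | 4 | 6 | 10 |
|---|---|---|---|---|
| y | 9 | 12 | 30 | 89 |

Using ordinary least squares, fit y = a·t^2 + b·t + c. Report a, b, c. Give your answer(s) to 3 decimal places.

The normal equations are: 11633·a + 1253·b + 161·c = 10253;  1253·a + 161·b + 17·c = 1091;  161·a + 17·b + 4·c = 140.
(Σt^2·t^2 = 11633, Σt^2·t = 1253, Σt^2 = 161, Σt·t = 161, Σt = 17, Σ1 = 4, Σt^2·y = 10253, Σt·y = 1091, Σy = 140.)
Row-reducing yields a = 17033/17844, b = -47149/89220, c = -8734/7435.

a = 0.955, b = -0.528, c = -1.175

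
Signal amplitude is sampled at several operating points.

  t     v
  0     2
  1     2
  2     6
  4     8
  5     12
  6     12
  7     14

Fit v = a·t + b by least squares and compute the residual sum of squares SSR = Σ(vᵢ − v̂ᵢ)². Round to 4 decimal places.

Entries of MᵀM: Σt·t = 131, Σt = 25, Σ1 = 7.
Moment sums: Σt·v = 276, Σv = 56.
Normal equations: [[131, 25]; [25, 7]]·[a, b]ᵀ = [276, 56]ᵀ.
Determinant 131·7 − 25² = 292.
a = (276·7 − 25·56)/292 = 133/73; b = (131·56 − 25·276)/292 = 109/73.
Residuals: 37/73, -96/73, 63/73, -57/73, 102/73, -31/73, -18/73; SSR = 404/73.

SSR = 5.5342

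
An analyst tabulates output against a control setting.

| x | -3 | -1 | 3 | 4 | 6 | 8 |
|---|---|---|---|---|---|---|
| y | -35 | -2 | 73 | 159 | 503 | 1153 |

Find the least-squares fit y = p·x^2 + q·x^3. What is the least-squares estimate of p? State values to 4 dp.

MᵀM·[p, q]ᵀ = Mᵀy reads: 5811·p + 41567·q = 94784;  41567·p + 314355·q = 712078.
(Σx^2·x^2 = 5811, Σx^2·x^3 = 41567, Σx^3·x^3 = 314355, Σx^2·y = 94784, Σx^3·y = 712078.)
det = 5811·314355 − 41567² = 98901416.
p = (94784·314355 − 41567·712078)/98901416 = 98439047/49450708; q = (5811·712078 − 41567·94784)/98901416 = 98999365/49450708.

p = 1.9906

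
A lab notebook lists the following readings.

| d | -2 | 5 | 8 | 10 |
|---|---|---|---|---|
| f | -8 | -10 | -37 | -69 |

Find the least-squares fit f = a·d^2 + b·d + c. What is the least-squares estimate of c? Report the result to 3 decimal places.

Forming XᵀX = [[14737, 1629, 193]; [1629, 193, 21]; [193, 21, 4]] and Xᵀf = [-9550, -1020, -124]ᵀ gives XᵀX·[a, b, c]ᵀ = Xᵀf.
Row-reducing yields a = -9061/9300, b = 8651/3100, c = 632/465.

c = 1.359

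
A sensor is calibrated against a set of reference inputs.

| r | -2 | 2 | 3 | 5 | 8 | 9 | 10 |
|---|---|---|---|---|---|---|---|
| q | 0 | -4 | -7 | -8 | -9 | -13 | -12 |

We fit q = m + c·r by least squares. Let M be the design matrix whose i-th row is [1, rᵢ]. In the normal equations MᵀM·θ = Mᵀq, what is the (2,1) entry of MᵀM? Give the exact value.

Row 2 ↔ basis r, column 1 ↔ basis 1, so (MᵀM)_{2,1} = Σᵢ r = (-2)·(1) + (2)·(1) + (3)·(1) + (5)·(1) + (8)·(1) + (9)·(1) + (10)·(1) = 35.

35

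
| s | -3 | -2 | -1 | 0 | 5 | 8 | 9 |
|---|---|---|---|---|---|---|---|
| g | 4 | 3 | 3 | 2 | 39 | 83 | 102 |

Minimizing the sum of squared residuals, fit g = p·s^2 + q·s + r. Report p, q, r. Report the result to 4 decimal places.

Entries of AᵀA: Σs^2·s^2 = 11380, Σs^2·s = 1330, Σs^2 = 184, Σs·s = 184, Σs = 16, Σ1 = 7.
And Σs^2·g = 14600, Σs·g = 1756, Σg = 236.
Row-reducing yields p = 76714/80283, q = 189272/80283, r = 85860/26761.

p = 0.9555, q = 2.3576, r = 3.2084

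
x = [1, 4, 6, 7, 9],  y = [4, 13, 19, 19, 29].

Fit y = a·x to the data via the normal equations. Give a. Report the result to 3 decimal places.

The normal system MᵀM·[a]ᵀ = Mᵀy is [[183]]·[a]ᵀ = [564]ᵀ.
a = 564/183 = 3.08197.

a = 3.082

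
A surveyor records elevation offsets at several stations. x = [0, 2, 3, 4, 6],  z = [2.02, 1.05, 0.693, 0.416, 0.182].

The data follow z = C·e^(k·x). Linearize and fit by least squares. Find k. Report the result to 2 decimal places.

k = -0.41

Taking logs, ln z = k·x + ln C, so regress ln z on x.
Σx = 15.0000, Σ(x)² = 65.0000, Σln z = -2.1957, Σx·ln z = -14.7334.
Equations: 65.0000·k + 15.0000·ln C = -14.7334;  15.0000·k + 5·ln C = -2.1957.
Solving (det = 100.0000): k = -0.40732, ln C = 0.78283.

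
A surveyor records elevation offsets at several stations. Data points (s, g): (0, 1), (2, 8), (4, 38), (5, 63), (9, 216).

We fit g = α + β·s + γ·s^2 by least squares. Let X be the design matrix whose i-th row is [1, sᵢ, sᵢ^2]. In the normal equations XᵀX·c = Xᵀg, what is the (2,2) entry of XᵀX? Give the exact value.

126

Row 2 ↔ basis s, column 2 ↔ basis s, so (XᵀX)_{2,2} = Σᵢ (s)·(s) = (0)·(0) + (2)·(2) + (4)·(4) + (5)·(5) + (9)·(9) = 126.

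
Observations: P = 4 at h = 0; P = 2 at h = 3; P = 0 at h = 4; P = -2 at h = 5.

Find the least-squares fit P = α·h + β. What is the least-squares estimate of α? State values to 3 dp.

α = -1.143

Normal-equation sums: Σh·h = 50, Σh = 12, Σ1 = 4.
For MᵀP: Σh·P = -4, ΣP = 4.
MᵀM·[α, β]ᵀ = MᵀP becomes [[50, 12]; [12, 4]]·[α, β]ᵀ = [-4, 4]ᵀ.
Determinant 50·4 − 12² = 56.
α = ((-4)·4 − 12·4)/56 = -8/7; β = (50·4 − 12·(-4))/56 = 31/7.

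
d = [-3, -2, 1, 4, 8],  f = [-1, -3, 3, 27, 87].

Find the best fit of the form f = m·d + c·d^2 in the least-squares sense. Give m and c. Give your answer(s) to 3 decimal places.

m = 3.123, c = 0.964

The normal equations are: 94·m + 542·c = 816;  542·m + 4450·c = 5982.
det = 94·4450 − 542² = 124536.
m = (816·4450 − 542·5982)/124536 = 32413/10378; c = (94·5982 − 542·816)/124536 = 10003/10378.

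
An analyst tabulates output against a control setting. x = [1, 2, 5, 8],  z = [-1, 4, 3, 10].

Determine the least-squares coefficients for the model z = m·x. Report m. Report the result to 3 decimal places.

Sums needed: Σx·x = 94.
Moment sums: Σx·z = 102.
Normal equations: [[94]]·[m]ᵀ = [102]ᵀ.
m = 102/94 = 1.08511.

m = 1.085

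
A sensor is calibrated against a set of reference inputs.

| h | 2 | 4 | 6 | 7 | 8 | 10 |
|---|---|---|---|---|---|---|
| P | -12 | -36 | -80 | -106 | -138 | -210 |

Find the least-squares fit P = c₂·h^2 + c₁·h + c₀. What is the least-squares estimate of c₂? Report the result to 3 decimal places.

Sums needed: Σh^2·h^2 = 18065, Σh^2·h = 2143, Σh^2 = 269, Σh·h = 269, Σh = 37, Σ1 = 6.
And Σh^2·P = -38530, Σh·P = -4594, ΣP = -582.
Solving the 3×3 system (Gaussian elimination) gives c₂ = -911/462, c₁ = -569/462, c₀ = -1.

c₂ = -1.972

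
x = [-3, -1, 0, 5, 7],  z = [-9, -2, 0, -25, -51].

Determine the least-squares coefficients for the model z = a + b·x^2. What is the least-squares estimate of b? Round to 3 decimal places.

AᵀA·[a, b]ᵀ = Aᵀz reads: 5·a + 84·b = -87;  84·a + 3108·b = -3207.
Δ = 5·3108 − 84² = 8484.
a = ((-87)·3108 − 84·(-3207))/8484 = -12/101; b = (5·(-3207) − 84·(-87))/8484 = -2909/2828.

b = -1.029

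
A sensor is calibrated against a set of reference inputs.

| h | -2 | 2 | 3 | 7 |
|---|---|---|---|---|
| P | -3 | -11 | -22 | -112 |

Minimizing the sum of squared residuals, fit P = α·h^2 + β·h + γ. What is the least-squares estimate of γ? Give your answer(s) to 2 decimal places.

γ = 1.44

From the data, Σh^2·h^2 = 2514, Σh^2·h = 370, Σh^2 = 66, Σh·h = 66, Σh = 10, Σ1 = 4.
Right-hand side: Σh^2·P = -5742, Σh·P = -866, ΣP = -148.
So AᵀA·[α, β, γ]ᵀ = AᵀP: [[2514, 370, 66]; [370, 66, 10]; [66, 10, 4]]·[α, β, γ]ᵀ = [-5742, -866, -148]ᵀ.
Solving the 3×3 system (Gaussian elimination) gives α = -41/20, β = -303/164, γ = 296/205.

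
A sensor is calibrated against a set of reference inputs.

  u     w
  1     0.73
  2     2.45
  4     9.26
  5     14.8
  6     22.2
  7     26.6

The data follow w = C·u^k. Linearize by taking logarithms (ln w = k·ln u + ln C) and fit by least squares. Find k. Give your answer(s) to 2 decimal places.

k = 1.89

Let Y = ln w. Fitting Y = k·ln u + ln C by least squares:
XᵀX = [[11.9895, 7.4265]; [7.4265, 6]], rhs = [19.9824, 11.8827]ᵀ  (here Σln u = 7.4265, Σ(ln u)² = 11.9895, Σln w = 11.8827, Σln u·ln w = 19.9824).
Solving (det = 16.7835): k = 1.88560, ln C = -0.35346.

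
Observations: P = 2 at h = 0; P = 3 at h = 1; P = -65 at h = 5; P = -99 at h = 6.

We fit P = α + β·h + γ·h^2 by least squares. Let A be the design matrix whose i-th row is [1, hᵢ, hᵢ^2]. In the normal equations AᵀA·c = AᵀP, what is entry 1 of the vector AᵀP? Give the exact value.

Entry 1 ↔ basis 1, so (AᵀP)_{1} = Σᵢ Pᵢ = (1)·(2) + (1)·(3) + (1)·(-65) + (1)·(-99) = -159.

-159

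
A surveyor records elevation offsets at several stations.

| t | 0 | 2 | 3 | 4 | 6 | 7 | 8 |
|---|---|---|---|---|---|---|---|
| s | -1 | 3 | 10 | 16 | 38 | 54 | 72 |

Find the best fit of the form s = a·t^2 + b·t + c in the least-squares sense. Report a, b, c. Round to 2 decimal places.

With design matrix X, XᵀX = [[8146, 1170, 178]; [1170, 178, 30]; [178, 30, 7]] and Xᵀs = [8980, 1282, 192]ᵀ.
Solving the 3×3 system (Gaussian elimination) gives a = 27313/23016, b = -3727/7672, c = -547/822.

a = 1.19, b = -0.49, c = -0.67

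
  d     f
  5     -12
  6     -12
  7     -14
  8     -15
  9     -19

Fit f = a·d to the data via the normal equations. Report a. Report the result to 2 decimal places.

Compute the Gram sums: Σd·d = 255.
Moment sums: Σd·f = -521.
AᵀA·[a]ᵀ = Aᵀf becomes [[255]]·[a]ᵀ = [-521]ᵀ.
a = (-521)/255 = -2.04314.

a = -2.04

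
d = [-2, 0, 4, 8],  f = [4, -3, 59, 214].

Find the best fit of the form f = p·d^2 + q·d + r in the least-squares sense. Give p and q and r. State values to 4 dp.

p = 2.9808, q = 3.1840, r = -2.0578

AᵀA·[p, q, r]ᵀ = Aᵀf reads: 4368·p + 568·q + 84·r = 14656;  568·p + 84·q + 10·r = 1940;  84·p + 10·q + 4·r = 274.
Row-reducing yields p = 9491/3184, q = 5069/1592, r = -819/398.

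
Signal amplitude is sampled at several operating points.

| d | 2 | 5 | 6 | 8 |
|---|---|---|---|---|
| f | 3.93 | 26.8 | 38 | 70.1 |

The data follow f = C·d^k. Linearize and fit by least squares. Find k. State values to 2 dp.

With ln fᵢ as the transformed response and ln dᵢ as the regressor:
Σln d = 6.1738, Σ(ln d)² = 10.6052, Σln f = 12.5446, Σln d·ln f = 21.5963.
Equations: 10.6052·k + 6.1738·ln C = 21.5963;  6.1738·k + 4·ln C = 12.5446.
Slope k = (n·Σln d·ln f − Σln d·Σln f)/(n·Σ(ln d)² − (Σln d)²) = (4·21.5963 − 6.1738·12.5446)/4.3053 = 2.07602; ln C = (Σln f − k·Σln d)/n = -0.06809.

k = 2.08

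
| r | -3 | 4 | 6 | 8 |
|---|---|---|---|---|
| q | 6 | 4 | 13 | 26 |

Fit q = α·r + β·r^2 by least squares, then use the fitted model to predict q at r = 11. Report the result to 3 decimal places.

q̂ = 51.233

The normal equations are: 125·α + 765·β = 284;  765·α + 5729·β = 2250.
Eliminating β: 5729·(row 1) − 765·(row 2) gives 130900·α = 5729·284 − 765·2250 = -94214, so α = -2771/3850.
Then β = (2250 − 765·(-2771/3850))/5729 = 6399/13090.
At r = 11: q̂ = (-2771/3850)·(11) + (6399/13090)·(121) = 152419/2975.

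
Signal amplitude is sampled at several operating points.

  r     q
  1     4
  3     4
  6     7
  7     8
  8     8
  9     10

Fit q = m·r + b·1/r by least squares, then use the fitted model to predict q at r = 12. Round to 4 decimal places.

Forming MᵀM = [[240, 6]; [6, 301585/254016]] and Mᵀq = [268, 1229/126]ᵀ gives MᵀM·[m, b]ᵀ = Mᵀq.
Eliminating b: (301585/254016)·(row 1) − 6·(row 2) gives (1317413/5292)·m = (301585/254016)·268 − 6·(1229/126) = 16489699/63504, so m = 16489699/15808956.
Then b = ((1229/126) − 6·(16489699/15808956))/(301585/254016) = 3878784/1317413.
At r = 12: q̂ = (16489699/15808956)·(12) + (3878784/1317413)·(1/12) = 16812931/1317413.

q̂ = 12.7621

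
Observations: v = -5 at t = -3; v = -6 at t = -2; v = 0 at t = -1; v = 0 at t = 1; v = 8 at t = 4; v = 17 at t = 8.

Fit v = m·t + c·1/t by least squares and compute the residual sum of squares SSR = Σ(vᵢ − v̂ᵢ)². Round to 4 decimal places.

SSR = 7.7088

Normal-equation sums: Σt·t = 95, Σt·1/t = 6, Σ1/t·1/t = 1405/576.
And Σt·v = 195, Σ1/t·v = 211/24.
MᵀM·[m, c]ᵀ = Mᵀv becomes [[95, 6]; [6, 1405/576]]·[m, c]ᵀ = [195, 211/24]ᵀ.
det = 95·(1405/576) − 6² = 112739/576.
m = (195·(1405/576) − 6·(211/24))/(112739/576) = 243591/112739; c = (95·(211/24) − 6·195)/(112739/576) = -192840/112739.
Residuals: 102798/112739, -285672/112739, 50751/112739, -50751/112739, -24242/112739, -8060/112739; SSR = 869086/112739.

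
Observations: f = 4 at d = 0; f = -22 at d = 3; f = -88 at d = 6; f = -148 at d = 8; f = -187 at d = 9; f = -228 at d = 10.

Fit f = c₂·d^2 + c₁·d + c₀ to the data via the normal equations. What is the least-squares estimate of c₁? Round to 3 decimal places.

From the data, Σd^2·d^2 = 22034, Σd^2·d = 2484, Σd^2 = 290, Σd·d = 290, Σd = 36, Σ1 = 6.
And Σd^2·f = -50785, Σd·f = -5741, Σf = -669.
Solving the 3×3 system (Gaussian elimination) gives c₂ = -60309/29810, c₁ = -89351/29810, c₀ = 5783/1355.

c₁ = -2.997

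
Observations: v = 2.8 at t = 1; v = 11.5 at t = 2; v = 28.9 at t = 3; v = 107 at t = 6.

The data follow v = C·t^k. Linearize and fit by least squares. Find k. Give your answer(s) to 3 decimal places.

k = 2.045

Taking logs, ln v = k·ln t + ln C, so regress ln v on ln t.
Σln t = 3.5835, Σ(ln t)² = 4.8978, Σln v = 11.5086, Σln t·ln v = 13.7610.
Normal system: [[4.8978, 3.5835]; [3.5835, 4]]·[k, ln C]ᵀ = [13.7610, 11.5086]ᵀ.
Solving (det = 6.7496): k = 2.04497, ln C = 1.04511.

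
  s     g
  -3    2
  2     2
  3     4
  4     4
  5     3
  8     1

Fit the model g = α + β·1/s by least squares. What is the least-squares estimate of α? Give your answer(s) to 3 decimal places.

With design matrix X, XᵀX = [[6, 43/40]; [43/40, 8501/14400]] and Xᵀg = [16, 407/120]ᵀ.
det = 6·(8501/14400) − (43/40)² = 2291/960.
α = (16·(8501/14400) − (43/40)·(407/120))/(2291/960) = 83513/34365; β = (6·(407/120) − (43/40)·16)/(2291/960) = 3024/2291.

α = 2.430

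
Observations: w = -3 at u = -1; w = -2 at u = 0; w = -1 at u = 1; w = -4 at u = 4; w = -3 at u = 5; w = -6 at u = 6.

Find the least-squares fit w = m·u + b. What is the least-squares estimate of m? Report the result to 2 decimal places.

Setting ∂/∂m … = 0 gives: 79·m + 15·b = -65;  15·m + 6·b = -19.
(Σu·u = 79, Σu = 15, Σ1 = 6, Σu·w = -65, Σw = -19.)
Determinant 79·6 − 15² = 249.
m = ((-65)·6 − 15·(-19))/249 = -35/83; b = (79·(-19) − 15·(-65))/249 = -526/249.

m = -0.42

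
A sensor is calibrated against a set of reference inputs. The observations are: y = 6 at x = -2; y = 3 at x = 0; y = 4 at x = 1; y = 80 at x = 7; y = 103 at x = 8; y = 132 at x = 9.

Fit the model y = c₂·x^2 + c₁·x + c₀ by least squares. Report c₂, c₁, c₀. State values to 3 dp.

The normal system AᵀA·[c₂, c₁, c₀]ᵀ = Aᵀy is [[13075, 1577, 199]; [1577, 199, 23]; [199, 23, 6]]·[c₂, c₁, c₀]ᵀ = [21232, 2564, 328]ᵀ.
Row-reducing yields c₂ = 8365/5476, c₁ = 3111/5476, c₀ = 135/74.

c₂ = 1.528, c₁ = 0.568, c₀ = 1.824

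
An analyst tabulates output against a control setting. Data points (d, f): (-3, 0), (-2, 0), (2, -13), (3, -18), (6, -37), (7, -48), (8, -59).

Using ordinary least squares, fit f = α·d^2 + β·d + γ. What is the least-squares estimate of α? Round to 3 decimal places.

α = -0.471

The normal system AᵀA·[α, β, γ]ᵀ = Aᵀf is [[7987, 1071, 175]; [1071, 175, 21]; [175, 21, 7]]·[α, β, γ]ᵀ = [-7674, -1110, -175]ᵀ.
Inverting the 3×3 Gram matrix, [α, β, γ]ᵀ = [-511/1086, -7423/2534, -16909/3801]ᵀ.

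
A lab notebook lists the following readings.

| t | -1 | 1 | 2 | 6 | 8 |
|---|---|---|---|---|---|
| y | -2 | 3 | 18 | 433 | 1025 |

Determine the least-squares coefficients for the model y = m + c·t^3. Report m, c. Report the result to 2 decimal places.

The normal equations are: 5·m + 736·c = 1477;  736·m + 308866·c = 618477.
Determinant 5·308866 − 736² = 1002634.
m = (1477·308866 − 736·618477)/1002634 = 498005/501317; c = (5·618477 − 736·1477)/1002634 = 2005313/1002634.

m = 0.99, c = 2.00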